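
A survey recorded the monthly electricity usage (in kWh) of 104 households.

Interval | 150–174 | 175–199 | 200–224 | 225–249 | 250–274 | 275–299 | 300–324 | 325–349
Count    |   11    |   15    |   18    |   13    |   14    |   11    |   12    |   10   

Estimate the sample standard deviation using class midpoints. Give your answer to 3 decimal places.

54.737

Midpoints: 162, 187, 212, 237, 262, 287, 312, 337
n = 104, Σfm = 25423, mean = 244.4519
Σfm² = 6523301
Σf(m − x̄)² = Σfm² − (Σfm)²/n = 6523301 − 25423²/104 = 308599.7596
Sample variance = 308599.7596 / 103 = 2996.1142
Standard deviation = √2996.1142 = 54.7368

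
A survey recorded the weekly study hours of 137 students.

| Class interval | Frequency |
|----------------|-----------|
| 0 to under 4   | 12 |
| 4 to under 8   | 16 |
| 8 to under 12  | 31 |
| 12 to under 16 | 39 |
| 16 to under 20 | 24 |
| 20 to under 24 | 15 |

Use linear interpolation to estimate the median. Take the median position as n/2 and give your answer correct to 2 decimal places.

Cumulative frequencies: 12, 28, 59, 98, 122, 137
n = 137; position = n/2 = 68.5.
This falls in the class 12 to under 16: L = 12, F = 59, f = 39, h = 4.
Median ≈ 12 + ((68.5 − 59) / 39) × 4 = 12.9744

12.97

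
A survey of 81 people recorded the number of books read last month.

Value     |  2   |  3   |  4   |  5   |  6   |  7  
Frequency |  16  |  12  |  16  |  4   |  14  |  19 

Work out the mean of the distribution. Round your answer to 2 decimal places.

4.56

Values: 2, 3, 4, 5, 6, 7
Σfx = 16×2 + 12×3 + 16×4 + 4×5 + 14×6 + 19×7 = 369
n = Σf = 81
Mean = 369 / 81 = 4.5556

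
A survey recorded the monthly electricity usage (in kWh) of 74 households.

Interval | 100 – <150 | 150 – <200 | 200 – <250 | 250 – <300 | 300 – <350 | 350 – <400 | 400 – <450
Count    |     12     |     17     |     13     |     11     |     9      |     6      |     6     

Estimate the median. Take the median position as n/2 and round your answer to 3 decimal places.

230.769

Cumulative frequencies: 12, 29, 42, 53, 62, 68, 74
n = 74; position = n/2 = 37.
This falls in the class 200 – <250: L = 200, F = 29, f = 13, h = 50.
Median ≈ 200 + ((37 − 29) / 13) × 50 = 230.7692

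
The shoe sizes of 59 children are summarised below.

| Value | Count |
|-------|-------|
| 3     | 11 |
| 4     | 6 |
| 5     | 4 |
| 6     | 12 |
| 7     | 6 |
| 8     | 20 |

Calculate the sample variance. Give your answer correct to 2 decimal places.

Values: 3, 4, 5, 6, 7, 8
n = 59, Σfx = 351, mean = 5.9492
Σfx² = 2301
Σf(x − x̄)² = Σfx² − (Σfx)²/n = 2301 − 351²/59 = 212.8475
Sample variance = 212.8475 / 58 = 3.6698

3.67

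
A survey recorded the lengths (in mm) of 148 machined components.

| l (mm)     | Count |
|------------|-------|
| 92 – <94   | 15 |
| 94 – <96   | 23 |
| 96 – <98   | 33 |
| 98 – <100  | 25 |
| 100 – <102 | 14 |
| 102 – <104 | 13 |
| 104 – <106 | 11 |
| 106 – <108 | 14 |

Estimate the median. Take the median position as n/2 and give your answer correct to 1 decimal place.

Cumulative frequencies: 15, 38, 71, 96, 110, 123, 134, 148
n = 148; position = n/2 = 74.
This falls in the class 98 – <100: L = 98, F = 71, f = 25, h = 2.
Median ≈ 98 + ((74 − 71) / 25) × 2 = 98.2400

98.2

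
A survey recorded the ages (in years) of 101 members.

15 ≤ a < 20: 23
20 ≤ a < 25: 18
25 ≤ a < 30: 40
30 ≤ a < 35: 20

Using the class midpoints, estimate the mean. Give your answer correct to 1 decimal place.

25.3

Midpoints: 17.5, 22.5, 27.5, 32.5
Σfm = 23×17.5 + 18×22.5 + 40×27.5 + 20×32.5 = 2557.5
n = Σf = 101
Mean = 2557.5 / 101 = 25.3218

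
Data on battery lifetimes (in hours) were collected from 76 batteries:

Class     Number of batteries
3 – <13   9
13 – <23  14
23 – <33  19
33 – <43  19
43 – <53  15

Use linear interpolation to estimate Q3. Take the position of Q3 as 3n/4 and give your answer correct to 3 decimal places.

Cumulative frequencies: 9, 23, 42, 61, 76
n = 76; position = 3n/4 = 57.
This falls in the class 33 – <43: L = 33, F = 42, f = 19, h = 10.
Upper quartile ≈ 33 + ((57 − 42) / 19) × 10 = 40.8947

40.895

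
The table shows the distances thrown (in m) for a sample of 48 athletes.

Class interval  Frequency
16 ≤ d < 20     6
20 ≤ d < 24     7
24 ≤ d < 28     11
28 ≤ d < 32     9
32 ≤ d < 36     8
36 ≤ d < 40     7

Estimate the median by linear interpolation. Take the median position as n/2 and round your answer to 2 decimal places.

28.00

Cumulative frequencies: 6, 13, 24, 33, 41, 48
n = 48; position = n/2 = 24.
This falls in the class 24 ≤ d < 28: L = 24, F = 13, f = 11, h = 4.
Median ≈ 24 + ((24 − 13) / 11) × 4 = 28.0000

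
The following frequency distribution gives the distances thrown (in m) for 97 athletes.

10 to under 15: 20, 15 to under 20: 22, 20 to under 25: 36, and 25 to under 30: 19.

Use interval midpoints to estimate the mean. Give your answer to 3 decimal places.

20.284

Midpoints: 12.5, 17.5, 22.5, 27.5
Σfm = 20×12.5 + 22×17.5 + 36×22.5 + 19×27.5 = 1967.5
n = Σf = 97
Mean = 1967.5 / 97 = 20.2835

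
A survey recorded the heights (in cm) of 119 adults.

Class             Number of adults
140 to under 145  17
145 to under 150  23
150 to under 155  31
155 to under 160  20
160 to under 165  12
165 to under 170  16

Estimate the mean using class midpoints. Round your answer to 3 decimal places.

Midpoints: 142.5, 147.5, 152.5, 157.5, 162.5, 167.5
Σfm = 17×142.5 + 23×147.5 + 31×152.5 + 20×157.5 + 12×162.5 + 16×167.5 = 18322.5
n = Σf = 119
Mean = 18322.5 / 119 = 153.9706

153.971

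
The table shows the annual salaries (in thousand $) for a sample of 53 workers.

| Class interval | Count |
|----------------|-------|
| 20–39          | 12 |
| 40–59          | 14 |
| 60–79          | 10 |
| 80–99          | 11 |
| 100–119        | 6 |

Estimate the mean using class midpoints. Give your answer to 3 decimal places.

Midpoints: 29.5, 49.5, 69.5, 89.5, 109.5
Σfm = 12×29.5 + 14×49.5 + 10×69.5 + 11×89.5 + 6×109.5 = 3383.5
n = Σf = 53
Mean = 3383.5 / 53 = 63.8396

63.840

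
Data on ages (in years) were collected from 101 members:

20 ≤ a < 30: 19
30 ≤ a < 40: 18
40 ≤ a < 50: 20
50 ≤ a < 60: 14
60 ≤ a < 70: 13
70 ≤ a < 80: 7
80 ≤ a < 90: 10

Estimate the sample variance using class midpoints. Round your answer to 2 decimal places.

362.95

Midpoints: 25, 35, 45, 55, 65, 75, 85
n = 101, Σfm = 4995, mean = 49.4554
Σfm² = 283325
Σf(m − x̄)² = Σfm² − (Σfm)²/n = 283325 − 4995²/101 = 36295.0495
Sample variance = 36295.0495 / 100 = 362.9505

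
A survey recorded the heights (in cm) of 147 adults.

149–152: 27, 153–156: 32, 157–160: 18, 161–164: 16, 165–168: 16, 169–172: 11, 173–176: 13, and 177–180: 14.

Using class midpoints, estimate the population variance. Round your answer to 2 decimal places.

Midpoints: 150.5, 154.5, 158.5, 162.5, 166.5, 170.5, 174.5, 178.5
n = 147, Σfm = 23767.5, mean = 161.6837
Σfm² = 3855358.75
Σf(m − x̄)² = Σfm² − (Σfm)²/n = 3855358.75 − 23767.5²/147 = 12542.0408
Population variance = 12542.0408 / 147 = 85.3200

85.32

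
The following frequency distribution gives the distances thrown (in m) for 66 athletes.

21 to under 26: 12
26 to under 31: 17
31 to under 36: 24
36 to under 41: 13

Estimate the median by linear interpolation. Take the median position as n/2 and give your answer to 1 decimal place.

31.8

Cumulative frequencies: 12, 29, 53, 66
n = 66; position = n/2 = 33.
This falls in the class 31 to under 36: L = 31, F = 29, f = 24, h = 5.
Median ≈ 31 + ((33 − 29) / 24) × 5 = 31.8333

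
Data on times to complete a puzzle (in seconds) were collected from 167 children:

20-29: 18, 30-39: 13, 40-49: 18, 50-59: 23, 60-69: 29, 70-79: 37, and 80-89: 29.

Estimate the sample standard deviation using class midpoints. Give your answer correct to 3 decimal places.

Midpoints: 24.5, 34.5, 44.5, 54.5, 64.5, 74.5, 84.5
n = 167, Σfm = 10021.5, mean = 60.0090
Σfm² = 663311.75
Σf(m − x̄)² = Σfm² − (Σfm)²/n = 663311.75 − 10021.5²/167 = 61931.7365
Sample variance = 61931.7365 / 166 = 373.0828
Standard deviation = √373.0828 = 19.3154

19.315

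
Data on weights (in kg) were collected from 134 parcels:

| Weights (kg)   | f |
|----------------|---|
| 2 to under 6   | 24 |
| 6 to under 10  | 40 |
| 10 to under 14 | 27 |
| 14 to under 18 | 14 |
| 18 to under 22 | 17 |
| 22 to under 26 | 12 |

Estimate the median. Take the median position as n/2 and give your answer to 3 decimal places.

10.444

Cumulative frequencies: 24, 64, 91, 105, 122, 134
n = 134; position = n/2 = 67.
This falls in the class 10 to under 14: L = 10, F = 64, f = 27, h = 4.
Median ≈ 10 + ((67 − 64) / 27) × 4 = 10.4444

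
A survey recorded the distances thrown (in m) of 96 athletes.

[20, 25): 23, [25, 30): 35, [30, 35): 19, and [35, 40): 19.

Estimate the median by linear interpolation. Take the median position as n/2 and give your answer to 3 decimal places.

28.571

Cumulative frequencies: 23, 58, 77, 96
n = 96; position = n/2 = 48.
This falls in the class [25, 30): L = 25, F = 23, f = 35, h = 5.
Median ≈ 25 + ((48 − 23) / 35) × 5 = 28.5714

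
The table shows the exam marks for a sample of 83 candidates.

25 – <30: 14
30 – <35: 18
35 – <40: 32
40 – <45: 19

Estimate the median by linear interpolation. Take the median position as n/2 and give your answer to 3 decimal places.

Cumulative frequencies: 14, 32, 64, 83
n = 83; position = n/2 = 41.5.
This falls in the class 35 – <40: L = 35, F = 32, f = 32, h = 5.
Median ≈ 35 + ((41.5 − 32) / 32) × 5 = 36.4844

36.484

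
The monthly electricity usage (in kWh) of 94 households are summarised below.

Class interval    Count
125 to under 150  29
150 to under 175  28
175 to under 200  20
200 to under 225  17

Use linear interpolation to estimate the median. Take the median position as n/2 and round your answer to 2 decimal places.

166.07

Cumulative frequencies: 29, 57, 77, 94
n = 94; position = n/2 = 47.
This falls in the class 150 to under 175: L = 150, F = 29, f = 28, h = 25.
Median ≈ 150 + ((47 − 29) / 28) × 25 = 166.0714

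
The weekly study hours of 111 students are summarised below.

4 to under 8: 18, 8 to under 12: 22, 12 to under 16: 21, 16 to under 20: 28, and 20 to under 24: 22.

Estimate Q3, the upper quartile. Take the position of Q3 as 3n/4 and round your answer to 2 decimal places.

19.18

Cumulative frequencies: 18, 40, 61, 89, 111
n = 111; position = 3n/4 = 83.25.
This falls in the class 16 to under 20: L = 16, F = 61, f = 28, h = 4.
Upper quartile ≈ 16 + ((83.25 − 61) / 28) × 4 = 19.1786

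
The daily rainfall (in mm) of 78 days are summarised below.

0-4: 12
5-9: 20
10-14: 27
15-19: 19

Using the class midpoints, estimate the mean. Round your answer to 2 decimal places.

Midpoints: 2, 7, 12, 17
Σfm = 12×2 + 20×7 + 27×12 + 19×17 = 811
n = Σf = 78
Mean = 811 / 78 = 10.3974

10.40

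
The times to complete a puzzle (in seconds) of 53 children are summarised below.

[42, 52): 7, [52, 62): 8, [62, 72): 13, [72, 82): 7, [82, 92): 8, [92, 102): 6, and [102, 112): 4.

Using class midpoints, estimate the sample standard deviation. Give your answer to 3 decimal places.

Midpoints: 47, 57, 67, 77, 87, 97, 107
n = 53, Σfm = 3901, mean = 73.6038
Σfm² = 304117
Σf(m − x̄)² = Σfm² − (Σfm)²/n = 304117 − 3901²/53 = 16988.6792
Sample variance = 16988.6792 / 52 = 326.7054
Standard deviation = √326.7054 = 18.0750

18.075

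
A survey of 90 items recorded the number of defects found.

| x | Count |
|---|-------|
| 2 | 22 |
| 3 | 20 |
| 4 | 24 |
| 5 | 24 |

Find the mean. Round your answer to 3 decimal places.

3.556

Values: 2, 3, 4, 5
Σfx = 22×2 + 20×3 + 24×4 + 24×5 = 320
n = Σf = 90
Mean = 320 / 90 = 3.5556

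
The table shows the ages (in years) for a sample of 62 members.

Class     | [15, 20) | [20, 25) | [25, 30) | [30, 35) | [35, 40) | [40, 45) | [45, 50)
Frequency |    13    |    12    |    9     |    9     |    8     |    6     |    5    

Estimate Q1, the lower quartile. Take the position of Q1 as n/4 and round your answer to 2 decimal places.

Cumulative frequencies: 13, 25, 34, 43, 51, 57, 62
n = 62; position = n/4 = 15.5.
This falls in the class [20, 25): L = 20, F = 13, f = 12, h = 5.
Lower quartile ≈ 20 + ((15.5 − 13) / 12) × 5 = 21.0417

21.04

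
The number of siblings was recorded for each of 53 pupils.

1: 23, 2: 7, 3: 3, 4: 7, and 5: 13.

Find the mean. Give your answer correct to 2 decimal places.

2.62

Values: 1, 2, 3, 4, 5
Σfx = 23×1 + 7×2 + 3×3 + 7×4 + 13×5 = 139
n = Σf = 53
Mean = 139 / 53 = 2.6226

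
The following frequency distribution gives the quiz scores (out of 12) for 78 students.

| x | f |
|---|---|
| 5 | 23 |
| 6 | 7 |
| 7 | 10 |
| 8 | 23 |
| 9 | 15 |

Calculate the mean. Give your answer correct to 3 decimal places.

7.000

Values: 5, 6, 7, 8, 9
Σfx = 23×5 + 7×6 + 10×7 + 23×8 + 15×9 = 546
n = Σf = 78
Mean = 546 / 78 = 7.0000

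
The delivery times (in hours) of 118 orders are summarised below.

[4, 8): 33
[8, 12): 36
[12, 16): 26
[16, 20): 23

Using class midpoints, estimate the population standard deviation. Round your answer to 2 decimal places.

Midpoints: 6, 10, 14, 18
n = 118, Σfm = 1336, mean = 11.3220
Σfm² = 17336
Σf(m − x̄)² = Σfm² − (Σfm)²/n = 17336 − 1336²/118 = 2209.7627
Population variance = 2209.7627 / 118 = 18.7268
Standard deviation = √18.7268 = 4.3274

4.33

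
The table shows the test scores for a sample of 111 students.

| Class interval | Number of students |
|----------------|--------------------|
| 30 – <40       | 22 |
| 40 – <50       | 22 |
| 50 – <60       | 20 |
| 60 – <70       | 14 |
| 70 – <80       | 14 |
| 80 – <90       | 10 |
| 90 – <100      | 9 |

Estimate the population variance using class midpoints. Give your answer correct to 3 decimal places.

358.656

Midpoints: 35, 45, 55, 65, 75, 85, 95
n = 111, Σfm = 6525, mean = 58.7838
Σfm² = 423375
Σf(m − x̄)² = Σfm² − (Σfm)²/n = 423375 − 6525²/111 = 39810.8108
Population variance = 39810.8108 / 111 = 358.6560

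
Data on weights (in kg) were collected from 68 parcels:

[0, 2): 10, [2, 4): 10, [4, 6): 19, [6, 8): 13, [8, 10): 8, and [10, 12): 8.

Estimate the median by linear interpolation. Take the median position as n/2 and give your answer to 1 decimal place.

Cumulative frequencies: 10, 20, 39, 52, 60, 68
n = 68; position = n/2 = 34.
This falls in the class [4, 6): L = 4, F = 20, f = 19, h = 2.
Median ≈ 4 + ((34 − 20) / 19) × 2 = 5.4737

5.5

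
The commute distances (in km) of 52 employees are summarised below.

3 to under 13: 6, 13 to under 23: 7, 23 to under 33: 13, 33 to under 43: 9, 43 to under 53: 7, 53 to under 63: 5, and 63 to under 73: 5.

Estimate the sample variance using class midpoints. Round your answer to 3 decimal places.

321.078

Midpoints: 8, 18, 28, 38, 48, 58, 68
n = 52, Σfm = 1846, mean = 35.5000
Σfm² = 81908
Σf(m − x̄)² = Σfm² − (Σfm)²/n = 81908 − 1846²/52 = 16375.0000
Sample variance = 16375.0000 / 51 = 321.0784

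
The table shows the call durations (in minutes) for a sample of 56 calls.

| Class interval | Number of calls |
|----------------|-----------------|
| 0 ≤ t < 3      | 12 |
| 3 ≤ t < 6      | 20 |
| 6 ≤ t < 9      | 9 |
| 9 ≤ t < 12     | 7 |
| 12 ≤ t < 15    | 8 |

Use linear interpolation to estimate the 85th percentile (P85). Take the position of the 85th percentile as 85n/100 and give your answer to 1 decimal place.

11.8

Cumulative frequencies: 12, 32, 41, 48, 56
n = 56; position = 85n/100 = 47.6.
This falls in the class 9 ≤ t < 12: L = 9, F = 41, f = 7, h = 3.
85th percentile ≈ 9 + ((47.6 − 41) / 7) × 3 = 11.8286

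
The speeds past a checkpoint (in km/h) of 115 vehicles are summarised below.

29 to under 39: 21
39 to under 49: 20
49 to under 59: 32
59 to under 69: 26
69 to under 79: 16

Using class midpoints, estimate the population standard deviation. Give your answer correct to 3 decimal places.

12.984

Midpoints: 34, 44, 54, 64, 74
n = 115, Σfm = 6170, mean = 53.6522
Σfm² = 350420
Σf(m − x̄)² = Σfm² − (Σfm)²/n = 350420 − 6170²/115 = 19386.0870
Population variance = 19386.0870 / 115 = 168.5747
Standard deviation = √168.5747 = 12.9836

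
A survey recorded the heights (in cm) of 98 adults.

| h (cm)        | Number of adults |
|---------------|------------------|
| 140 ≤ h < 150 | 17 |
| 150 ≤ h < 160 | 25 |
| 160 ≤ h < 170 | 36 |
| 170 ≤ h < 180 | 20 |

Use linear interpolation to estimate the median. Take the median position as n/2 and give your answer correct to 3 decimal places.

161.944

Cumulative frequencies: 17, 42, 78, 98
n = 98; position = n/2 = 49.
This falls in the class 160 ≤ h < 170: L = 160, F = 42, f = 36, h = 10.
Median ≈ 160 + ((49 − 42) / 36) × 10 = 161.9444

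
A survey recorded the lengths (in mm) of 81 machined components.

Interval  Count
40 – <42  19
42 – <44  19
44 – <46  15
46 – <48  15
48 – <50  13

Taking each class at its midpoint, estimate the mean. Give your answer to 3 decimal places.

44.605

Midpoints: 41, 43, 45, 47, 49
Σfm = 19×41 + 19×43 + 15×45 + 15×47 + 13×49 = 3613
n = Σf = 81
Mean = 3613 / 81 = 44.6049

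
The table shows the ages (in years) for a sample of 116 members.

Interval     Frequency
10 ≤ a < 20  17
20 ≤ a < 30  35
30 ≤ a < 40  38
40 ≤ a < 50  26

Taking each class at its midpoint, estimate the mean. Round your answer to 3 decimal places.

31.293

Midpoints: 15, 25, 35, 45
Σfm = 17×15 + 35×25 + 38×35 + 26×45 = 3630
n = Σf = 116
Mean = 3630 / 116 = 31.2931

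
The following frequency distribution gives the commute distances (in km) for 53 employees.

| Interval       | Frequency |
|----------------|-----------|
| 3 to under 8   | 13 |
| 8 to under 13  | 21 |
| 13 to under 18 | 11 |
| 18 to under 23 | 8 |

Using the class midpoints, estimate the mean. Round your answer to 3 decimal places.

11.821

Midpoints: 5.5, 10.5, 15.5, 20.5
Σfm = 13×5.5 + 21×10.5 + 11×15.5 + 8×20.5 = 626.5
n = Σf = 53
Mean = 626.5 / 53 = 11.8208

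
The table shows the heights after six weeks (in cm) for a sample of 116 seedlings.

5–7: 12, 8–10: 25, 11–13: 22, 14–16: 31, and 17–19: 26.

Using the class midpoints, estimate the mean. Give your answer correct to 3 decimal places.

Midpoints: 6, 9, 12, 15, 18
Σfm = 12×6 + 25×9 + 22×12 + 31×15 + 26×18 = 1494
n = Σf = 116
Mean = 1494 / 116 = 12.8793

12.879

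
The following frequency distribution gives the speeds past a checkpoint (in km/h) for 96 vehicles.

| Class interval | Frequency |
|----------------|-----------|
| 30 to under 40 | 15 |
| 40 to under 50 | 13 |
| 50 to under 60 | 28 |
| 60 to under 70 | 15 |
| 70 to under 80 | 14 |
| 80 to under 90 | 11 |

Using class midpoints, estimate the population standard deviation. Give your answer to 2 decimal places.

Midpoints: 35, 45, 55, 65, 75, 85
n = 96, Σfm = 5610, mean = 58.4375
Σfm² = 351000
Σf(m − x̄)² = Σfm² − (Σfm)²/n = 351000 − 5610²/96 = 23165.6250
Population variance = 23165.6250 / 96 = 241.3086
Standard deviation = √241.3086 = 15.5341

15.53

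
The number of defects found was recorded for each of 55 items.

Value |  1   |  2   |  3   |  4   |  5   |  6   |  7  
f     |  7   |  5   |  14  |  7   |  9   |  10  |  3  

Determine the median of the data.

4

Cumulative frequencies: 7, 12, 26, 33, 42, 52, 55
n = 55, so the median is the value in position (n+1)/2 = 28.
Position 28 falls at value 4.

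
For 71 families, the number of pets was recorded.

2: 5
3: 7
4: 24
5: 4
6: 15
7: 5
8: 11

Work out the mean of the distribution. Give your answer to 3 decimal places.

Values: 2, 3, 4, 5, 6, 7, 8
Σfx = 5×2 + 7×3 + 24×4 + 4×5 + 15×6 + 5×7 + 11×8 = 360
n = Σf = 71
Mean = 360 / 71 = 5.0704

5.070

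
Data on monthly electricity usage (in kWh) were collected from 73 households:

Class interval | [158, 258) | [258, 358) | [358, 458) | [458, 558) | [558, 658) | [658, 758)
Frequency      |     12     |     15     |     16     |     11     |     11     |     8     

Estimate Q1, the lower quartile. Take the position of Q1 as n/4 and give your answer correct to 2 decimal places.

Cumulative frequencies: 12, 27, 43, 54, 65, 73
n = 73; position = n/4 = 18.25.
This falls in the class [258, 358): L = 258, F = 12, f = 15, h = 100.
Lower quartile ≈ 258 + ((18.25 − 12) / 15) × 100 = 299.6667

299.67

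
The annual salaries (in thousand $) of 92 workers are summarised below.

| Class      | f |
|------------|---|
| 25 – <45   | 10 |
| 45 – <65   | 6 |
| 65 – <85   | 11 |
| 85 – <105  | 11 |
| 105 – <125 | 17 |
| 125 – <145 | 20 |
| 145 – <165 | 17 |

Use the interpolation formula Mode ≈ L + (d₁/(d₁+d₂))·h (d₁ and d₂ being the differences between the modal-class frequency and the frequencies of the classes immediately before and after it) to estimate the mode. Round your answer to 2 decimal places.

Modal class: 125 – <145 (highest frequency 20).
d₁ = 20 − 17 = 3, d₂ = 20 − 17 = 3
Mode ≈ 125 + (3/(3+3)) × 20 = 125 + 10.0000 = 135.0000

135.00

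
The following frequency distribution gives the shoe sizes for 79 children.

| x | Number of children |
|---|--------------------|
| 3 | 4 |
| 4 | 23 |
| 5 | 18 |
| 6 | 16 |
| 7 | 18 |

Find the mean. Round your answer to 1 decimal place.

Values: 3, 4, 5, 6, 7
Σfx = 4×3 + 23×4 + 18×5 + 16×6 + 18×7 = 416
n = Σf = 79
Mean = 416 / 79 = 5.2658

5.3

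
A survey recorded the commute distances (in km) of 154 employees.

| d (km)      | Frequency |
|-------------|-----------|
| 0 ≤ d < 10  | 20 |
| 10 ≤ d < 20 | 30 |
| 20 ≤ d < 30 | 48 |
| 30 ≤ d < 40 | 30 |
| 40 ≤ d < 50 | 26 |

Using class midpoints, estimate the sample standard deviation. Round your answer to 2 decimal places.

12.60

Midpoints: 5, 15, 25, 35, 45
n = 154, Σfm = 3970, mean = 25.7792
Σfm² = 126650
Σf(m − x̄)² = Σfm² − (Σfm)²/n = 126650 − 3970²/154 = 24306.4935
Sample variance = 24306.4935 / 153 = 158.8660
Standard deviation = √158.8660 = 12.6042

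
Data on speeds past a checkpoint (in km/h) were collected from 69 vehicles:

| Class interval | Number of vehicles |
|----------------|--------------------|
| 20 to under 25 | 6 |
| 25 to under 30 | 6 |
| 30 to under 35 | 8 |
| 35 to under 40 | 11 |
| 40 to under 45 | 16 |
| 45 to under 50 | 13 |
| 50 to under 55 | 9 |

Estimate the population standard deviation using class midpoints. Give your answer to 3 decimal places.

8.950

Midpoints: 22.5, 27.5, 32.5, 37.5, 42.5, 47.5, 52.5
n = 69, Σfm = 2742.5, mean = 39.7464
Σfm² = 114531.25
Σf(m − x̄)² = Σfm² − (Σfm)²/n = 114531.25 − 2742.5²/69 = 5526.8116
Population variance = 5526.8116 / 69 = 80.0987
Standard deviation = √80.0987 = 8.9498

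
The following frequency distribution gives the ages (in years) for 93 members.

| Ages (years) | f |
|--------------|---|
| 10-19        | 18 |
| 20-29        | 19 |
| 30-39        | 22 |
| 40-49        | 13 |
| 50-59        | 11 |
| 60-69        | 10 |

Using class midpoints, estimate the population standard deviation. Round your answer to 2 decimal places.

Midpoints: 14.5, 24.5, 34.5, 44.5, 54.5, 64.5
n = 93, Σfm = 3308.5, mean = 35.5753
Σfm² = 141393.25
Σf(m − x̄)² = Σfm² − (Σfm)²/n = 141393.25 − 3308.5²/93 = 23692.4731
Population variance = 23692.4731 / 93 = 254.7578
Standard deviation = √254.7578 = 15.9611

15.96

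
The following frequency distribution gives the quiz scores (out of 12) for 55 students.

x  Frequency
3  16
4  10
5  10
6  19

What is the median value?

Cumulative frequencies: 16, 26, 36, 55
n = 55, so the median is the value in position (n+1)/2 = 28.
Position 28 falls at value 5.

5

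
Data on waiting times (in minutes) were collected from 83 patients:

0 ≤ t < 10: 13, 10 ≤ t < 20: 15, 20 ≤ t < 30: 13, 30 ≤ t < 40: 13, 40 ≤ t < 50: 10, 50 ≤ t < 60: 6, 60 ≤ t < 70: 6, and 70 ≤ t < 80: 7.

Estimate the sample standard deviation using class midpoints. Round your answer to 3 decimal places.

Midpoints: 5, 15, 25, 35, 45, 55, 65, 75
n = 83, Σfm = 2765, mean = 33.3133
Σfm² = 130875
Σf(m − x̄)² = Σfm² − (Σfm)²/n = 130875 − 2765²/83 = 38763.8554
Sample variance = 38763.8554 / 82 = 472.7299
Standard deviation = √472.7299 = 21.7424

21.742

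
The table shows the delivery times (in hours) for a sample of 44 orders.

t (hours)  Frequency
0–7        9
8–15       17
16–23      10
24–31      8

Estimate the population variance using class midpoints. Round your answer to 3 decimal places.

64.628

Midpoints: 3.5, 11.5, 19.5, 27.5
n = 44, Σfm = 642, mean = 14.5909
Σfm² = 12211
Σf(m − x̄)² = Σfm² − (Σfm)²/n = 12211 − 642²/44 = 2843.6364
Population variance = 2843.6364 / 44 = 64.6281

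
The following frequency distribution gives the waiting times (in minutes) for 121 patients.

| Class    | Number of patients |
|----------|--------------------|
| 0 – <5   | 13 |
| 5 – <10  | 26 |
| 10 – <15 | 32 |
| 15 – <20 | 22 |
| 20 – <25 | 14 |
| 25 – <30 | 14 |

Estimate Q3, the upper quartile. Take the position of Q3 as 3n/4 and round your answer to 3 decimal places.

19.489

Cumulative frequencies: 13, 39, 71, 93, 107, 121
n = 121; position = 3n/4 = 90.75.
This falls in the class 15 – <20: L = 15, F = 71, f = 22, h = 5.
Upper quartile ≈ 15 + ((90.75 − 71) / 22) × 5 = 19.4886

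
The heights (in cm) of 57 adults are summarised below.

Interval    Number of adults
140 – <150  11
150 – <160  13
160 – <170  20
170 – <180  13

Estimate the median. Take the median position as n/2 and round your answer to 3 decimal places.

Cumulative frequencies: 11, 24, 44, 57
n = 57; position = n/2 = 28.5.
This falls in the class 160 – <170: L = 160, F = 24, f = 20, h = 10.
Median ≈ 160 + ((28.5 − 24) / 20) × 10 = 162.2500

162.250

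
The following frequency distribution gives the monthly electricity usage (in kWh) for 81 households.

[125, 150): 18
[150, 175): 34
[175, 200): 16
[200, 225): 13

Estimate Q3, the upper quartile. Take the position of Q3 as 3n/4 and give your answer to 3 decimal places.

188.672

Cumulative frequencies: 18, 52, 68, 81
n = 81; position = 3n/4 = 60.75.
This falls in the class [175, 200): L = 175, F = 52, f = 16, h = 25.
Upper quartile ≈ 175 + ((60.75 − 52) / 16) × 25 = 188.6719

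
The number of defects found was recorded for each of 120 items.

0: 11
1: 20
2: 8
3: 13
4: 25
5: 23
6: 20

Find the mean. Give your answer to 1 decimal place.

3.4

Values: 0, 1, 2, 3, 4, 5, 6
Σfx = 11×0 + 20×1 + 8×2 + 13×3 + 25×4 + 23×5 + 20×6 = 410
n = Σf = 120
Mean = 410 / 120 = 3.4167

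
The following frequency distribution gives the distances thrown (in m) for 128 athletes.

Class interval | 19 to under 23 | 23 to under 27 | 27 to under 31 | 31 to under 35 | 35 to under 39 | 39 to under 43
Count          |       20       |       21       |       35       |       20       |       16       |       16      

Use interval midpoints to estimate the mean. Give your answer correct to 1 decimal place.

30.2

Midpoints: 21, 25, 29, 33, 37, 41
Σfm = 20×21 + 21×25 + 35×29 + 20×33 + 16×37 + 16×41 = 3868
n = Σf = 128
Mean = 3868 / 128 = 30.2188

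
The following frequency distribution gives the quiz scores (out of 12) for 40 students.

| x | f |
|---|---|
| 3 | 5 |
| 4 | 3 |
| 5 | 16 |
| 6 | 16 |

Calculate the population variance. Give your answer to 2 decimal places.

0.97

Values: 3, 4, 5, 6
n = 40, Σfx = 203, mean = 5.0750
Σfx² = 1069
Σf(x − x̄)² = Σfx² − (Σfx)²/n = 1069 − 203²/40 = 38.7750
Population variance = 38.7750 / 40 = 0.9694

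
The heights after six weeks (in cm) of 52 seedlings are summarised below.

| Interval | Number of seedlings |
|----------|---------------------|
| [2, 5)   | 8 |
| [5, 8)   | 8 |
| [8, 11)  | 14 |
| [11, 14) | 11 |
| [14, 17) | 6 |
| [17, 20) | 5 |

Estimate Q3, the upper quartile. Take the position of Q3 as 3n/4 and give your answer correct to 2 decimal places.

Cumulative frequencies: 8, 16, 30, 41, 47, 52
n = 52; position = 3n/4 = 39.
This falls in the class [11, 14): L = 11, F = 30, f = 11, h = 3.
Upper quartile ≈ 11 + ((39 − 30) / 11) × 3 = 13.4545

13.45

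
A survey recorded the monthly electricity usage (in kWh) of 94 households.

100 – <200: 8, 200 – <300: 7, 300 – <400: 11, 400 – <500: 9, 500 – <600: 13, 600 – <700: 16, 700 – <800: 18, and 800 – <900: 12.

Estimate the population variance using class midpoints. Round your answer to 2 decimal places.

46790.40

Midpoints: 150, 250, 350, 450, 550, 650, 750, 850
n = 94, Σfm = 52100, mean = 554.2553
Σfm² = 33275000
Σf(m − x̄)² = Σfm² − (Σfm)²/n = 33275000 − 52100²/94 = 4398297.8723
Population variance = 4398297.8723 / 94 = 46790.4029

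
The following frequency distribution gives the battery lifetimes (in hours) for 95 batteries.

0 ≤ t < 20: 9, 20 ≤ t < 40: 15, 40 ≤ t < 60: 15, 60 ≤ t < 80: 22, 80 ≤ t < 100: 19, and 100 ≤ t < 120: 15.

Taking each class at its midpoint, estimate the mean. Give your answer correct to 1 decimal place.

Midpoints: 10, 30, 50, 70, 90, 110
Σfm = 9×10 + 15×30 + 15×50 + 22×70 + 19×90 + 15×110 = 6190
n = Σf = 95
Mean = 6190 / 95 = 65.1579

65.2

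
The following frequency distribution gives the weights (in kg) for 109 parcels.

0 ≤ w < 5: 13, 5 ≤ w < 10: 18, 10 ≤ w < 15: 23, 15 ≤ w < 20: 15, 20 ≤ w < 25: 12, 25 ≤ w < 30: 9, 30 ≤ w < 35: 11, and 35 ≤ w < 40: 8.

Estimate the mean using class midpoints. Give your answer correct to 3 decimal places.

Midpoints: 2.5, 7.5, 12.5, 17.5, 22.5, 27.5, 32.5, 37.5
Σfm = 13×2.5 + 18×7.5 + 23×12.5 + 15×17.5 + 12×22.5 + 9×27.5 + 11×32.5 + 8×37.5 = 1892.5
n = Σf = 109
Mean = 1892.5 / 109 = 17.3624

17.362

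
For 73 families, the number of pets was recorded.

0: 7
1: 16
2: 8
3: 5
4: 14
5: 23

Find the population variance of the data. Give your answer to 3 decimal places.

Values: 0, 1, 2, 3, 4, 5
n = 73, Σfx = 218, mean = 2.9863
Σfx² = 892
Σf(x − x̄)² = Σfx² − (Σfx)²/n = 892 − 218²/73 = 240.9863
Population variance = 240.9863 / 73 = 3.3012

3.301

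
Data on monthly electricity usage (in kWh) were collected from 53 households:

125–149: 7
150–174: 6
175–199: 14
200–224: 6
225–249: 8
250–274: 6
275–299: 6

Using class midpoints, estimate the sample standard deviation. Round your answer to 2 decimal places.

47.21

Midpoints: 137, 162, 187, 212, 237, 262, 287
n = 53, Σfm = 11011, mean = 207.7547
Σfm² = 2403507
Σf(m − x̄)² = Σfm² − (Σfm)²/n = 2403507 − 11011²/53 = 115919.8113
Sample variance = 115919.8113 / 52 = 2229.2271
Standard deviation = √2229.2271 = 47.2147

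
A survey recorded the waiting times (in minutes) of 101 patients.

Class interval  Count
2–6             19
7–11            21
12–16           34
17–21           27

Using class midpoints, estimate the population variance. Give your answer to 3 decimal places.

28.184

Midpoints: 4, 9, 14, 19
n = 101, Σfm = 1254, mean = 12.4158
Σfm² = 18416
Σf(m − x̄)² = Σfm² − (Σfm)²/n = 18416 − 1254²/101 = 2846.5347
Population variance = 2846.5347 / 101 = 28.1835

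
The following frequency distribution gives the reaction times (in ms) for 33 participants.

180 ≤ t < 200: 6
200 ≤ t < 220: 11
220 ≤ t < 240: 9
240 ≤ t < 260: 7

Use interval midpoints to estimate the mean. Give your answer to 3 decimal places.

220.303

Midpoints: 190, 210, 230, 250
Σfm = 6×190 + 11×210 + 9×230 + 7×250 = 7270
n = Σf = 33
Mean = 7270 / 33 = 220.3030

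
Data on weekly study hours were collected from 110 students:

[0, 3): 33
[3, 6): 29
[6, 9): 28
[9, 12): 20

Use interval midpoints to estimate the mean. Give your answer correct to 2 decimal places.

Midpoints: 1.5, 4.5, 7.5, 10.5
Σfm = 33×1.5 + 29×4.5 + 28×7.5 + 20×10.5 = 600
n = Σf = 110
Mean = 600 / 110 = 5.4545

5.45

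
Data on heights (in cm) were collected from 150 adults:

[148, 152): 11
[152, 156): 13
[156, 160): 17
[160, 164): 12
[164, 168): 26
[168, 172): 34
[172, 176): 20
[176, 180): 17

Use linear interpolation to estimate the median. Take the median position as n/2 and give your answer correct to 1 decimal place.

Cumulative frequencies: 11, 24, 41, 53, 79, 113, 133, 150
n = 150; position = n/2 = 75.
This falls in the class [164, 168): L = 164, F = 53, f = 26, h = 4.
Median ≈ 164 + ((75 − 53) / 26) × 4 = 167.3846

167.4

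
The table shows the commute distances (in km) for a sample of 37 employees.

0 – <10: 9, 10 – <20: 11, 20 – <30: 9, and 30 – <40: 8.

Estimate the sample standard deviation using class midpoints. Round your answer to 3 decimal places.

Midpoints: 5, 15, 25, 35
n = 37, Σfm = 715, mean = 19.3243
Σfm² = 18125
Σf(m − x̄)² = Σfm² − (Σfm)²/n = 18125 − 715²/37 = 4308.1081
Sample variance = 4308.1081 / 36 = 119.6697
Standard deviation = √119.6697 = 10.9394

10.939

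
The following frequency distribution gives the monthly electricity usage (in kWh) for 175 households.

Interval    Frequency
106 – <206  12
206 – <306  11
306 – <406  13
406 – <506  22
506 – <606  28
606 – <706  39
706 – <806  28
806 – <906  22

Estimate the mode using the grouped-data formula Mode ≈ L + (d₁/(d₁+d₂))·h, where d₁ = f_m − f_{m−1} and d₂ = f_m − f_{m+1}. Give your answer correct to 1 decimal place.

656.0

Modal class: 606 – <706 (highest frequency 39).
d₁ = 39 − 28 = 11, d₂ = 39 − 28 = 11
Mode ≈ 606 + (11/(11+11)) × 100 = 606 + 50.0000 = 656.0000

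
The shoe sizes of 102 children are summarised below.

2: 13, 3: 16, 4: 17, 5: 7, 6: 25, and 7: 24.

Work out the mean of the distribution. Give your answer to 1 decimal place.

Values: 2, 3, 4, 5, 6, 7
Σfx = 13×2 + 16×3 + 17×4 + 7×5 + 25×6 + 24×7 = 495
n = Σf = 102
Mean = 495 / 102 = 4.8529

4.9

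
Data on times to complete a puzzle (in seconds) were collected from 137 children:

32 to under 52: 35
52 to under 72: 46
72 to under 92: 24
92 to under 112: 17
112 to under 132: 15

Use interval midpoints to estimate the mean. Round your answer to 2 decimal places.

Midpoints: 42, 62, 82, 102, 122
Σfm = 35×42 + 46×62 + 24×82 + 17×102 + 15×122 = 9854
n = Σf = 137
Mean = 9854 / 137 = 71.9270

71.93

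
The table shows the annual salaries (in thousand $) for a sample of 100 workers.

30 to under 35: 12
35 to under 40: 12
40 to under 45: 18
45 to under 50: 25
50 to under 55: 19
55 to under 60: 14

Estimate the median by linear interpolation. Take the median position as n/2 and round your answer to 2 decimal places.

46.60

Cumulative frequencies: 12, 24, 42, 67, 86, 100
n = 100; position = n/2 = 50.
This falls in the class 45 to under 50: L = 45, F = 42, f = 25, h = 5.
Median ≈ 45 + ((50 − 42) / 25) × 5 = 46.6000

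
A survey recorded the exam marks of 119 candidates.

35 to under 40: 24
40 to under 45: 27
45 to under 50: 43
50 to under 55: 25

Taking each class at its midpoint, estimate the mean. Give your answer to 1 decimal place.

Midpoints: 37.5, 42.5, 47.5, 52.5
Σfm = 24×37.5 + 27×42.5 + 43×47.5 + 25×52.5 = 5402.5
n = Σf = 119
Mean = 5402.5 / 119 = 45.3992

45.4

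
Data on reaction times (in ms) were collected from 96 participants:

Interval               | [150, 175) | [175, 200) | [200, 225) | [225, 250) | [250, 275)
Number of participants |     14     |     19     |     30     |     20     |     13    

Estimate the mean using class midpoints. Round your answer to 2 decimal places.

Midpoints: 162.5, 187.5, 212.5, 237.5, 262.5
Σfm = 14×162.5 + 19×187.5 + 30×212.5 + 20×237.5 + 13×262.5 = 20375
n = Σf = 96
Mean = 20375 / 96 = 212.2396

212.24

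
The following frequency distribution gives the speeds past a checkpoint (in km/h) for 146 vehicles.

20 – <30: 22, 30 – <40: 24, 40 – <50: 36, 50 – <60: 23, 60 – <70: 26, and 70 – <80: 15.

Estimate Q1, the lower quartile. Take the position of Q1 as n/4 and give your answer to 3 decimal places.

36.042

Cumulative frequencies: 22, 46, 82, 105, 131, 146
n = 146; position = n/4 = 36.5.
This falls in the class 30 – <40: L = 30, F = 22, f = 24, h = 10.
Lower quartile ≈ 30 + ((36.5 − 22) / 24) × 10 = 36.0417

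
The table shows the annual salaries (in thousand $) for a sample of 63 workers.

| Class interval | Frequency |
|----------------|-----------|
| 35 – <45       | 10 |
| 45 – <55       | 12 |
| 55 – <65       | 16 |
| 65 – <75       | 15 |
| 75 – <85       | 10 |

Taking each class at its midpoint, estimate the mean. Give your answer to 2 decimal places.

Midpoints: 40, 50, 60, 70, 80
Σfm = 10×40 + 12×50 + 16×60 + 15×70 + 10×80 = 3810
n = Σf = 63
Mean = 3810 / 63 = 60.4762

60.48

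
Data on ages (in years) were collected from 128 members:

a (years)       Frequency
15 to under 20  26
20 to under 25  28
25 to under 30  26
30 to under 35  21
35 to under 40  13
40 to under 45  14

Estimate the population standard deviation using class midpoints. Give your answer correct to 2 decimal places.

8.03

Midpoints: 17.5, 22.5, 27.5, 32.5, 37.5, 42.5
n = 128, Σfm = 3565, mean = 27.8516
Σfm² = 107550
Σf(m − x̄)² = Σfm² − (Σfm)²/n = 107550 − 3565²/128 = 8259.1797
Population variance = 8259.1797 / 128 = 64.5248
Standard deviation = √64.5248 = 8.0327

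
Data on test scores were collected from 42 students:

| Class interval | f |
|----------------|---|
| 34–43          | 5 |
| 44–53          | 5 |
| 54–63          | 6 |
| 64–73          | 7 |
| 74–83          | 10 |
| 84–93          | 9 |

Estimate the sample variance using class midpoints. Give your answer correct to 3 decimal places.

284.843

Midpoints: 38.5, 48.5, 58.5, 68.5, 78.5, 88.5
n = 42, Σfm = 2847, mean = 67.7857
Σfm² = 204664.5
Σf(m − x̄)² = Σfm² − (Σfm)²/n = 204664.5 − 2847²/42 = 11678.5714
Sample variance = 11678.5714 / 41 = 284.8432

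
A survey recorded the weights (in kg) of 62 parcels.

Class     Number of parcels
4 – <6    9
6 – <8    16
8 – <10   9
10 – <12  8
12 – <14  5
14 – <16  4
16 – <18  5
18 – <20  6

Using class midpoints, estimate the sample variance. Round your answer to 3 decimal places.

20.451

Midpoints: 5, 7, 9, 11, 13, 15, 17, 19
n = 62, Σfm = 650, mean = 10.4839
Σfm² = 8062
Σf(m − x̄)² = Σfm² − (Σfm)²/n = 8062 − 650²/62 = 1247.4839
Sample variance = 1247.4839 / 61 = 20.4506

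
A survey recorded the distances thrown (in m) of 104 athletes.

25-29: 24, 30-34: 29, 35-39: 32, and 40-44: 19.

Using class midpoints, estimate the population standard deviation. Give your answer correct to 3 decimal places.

5.181

Midpoints: 27, 32, 37, 42
n = 104, Σfm = 3558, mean = 34.2115
Σfm² = 124516
Σf(m − x̄)² = Σfm² − (Σfm)²/n = 124516 − 3558²/104 = 2791.3462
Population variance = 2791.3462 / 104 = 26.8399
Standard deviation = √26.8399 = 5.1807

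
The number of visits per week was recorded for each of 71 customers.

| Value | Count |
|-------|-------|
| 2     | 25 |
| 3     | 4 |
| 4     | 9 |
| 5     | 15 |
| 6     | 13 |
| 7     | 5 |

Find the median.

4

Cumulative frequencies: 25, 29, 38, 53, 66, 71
n = 71, so the median is the value in position (n+1)/2 = 36.
Position 36 falls at value 4.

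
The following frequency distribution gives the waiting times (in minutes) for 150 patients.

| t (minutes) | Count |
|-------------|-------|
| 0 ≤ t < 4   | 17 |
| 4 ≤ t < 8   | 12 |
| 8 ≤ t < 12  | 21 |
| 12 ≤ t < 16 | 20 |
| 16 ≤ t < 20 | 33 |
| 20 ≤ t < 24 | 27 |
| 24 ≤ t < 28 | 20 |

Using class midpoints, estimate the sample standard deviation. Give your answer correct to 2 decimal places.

Midpoints: 2, 6, 10, 14, 18, 22, 26
n = 150, Σfm = 2304, mean = 15.3600
Σfm² = 43800
Σf(m − x̄)² = Σfm² − (Σfm)²/n = 43800 − 2304²/150 = 8410.5600
Sample variance = 8410.5600 / 149 = 56.4467
Standard deviation = √56.4467 = 7.5131

7.51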